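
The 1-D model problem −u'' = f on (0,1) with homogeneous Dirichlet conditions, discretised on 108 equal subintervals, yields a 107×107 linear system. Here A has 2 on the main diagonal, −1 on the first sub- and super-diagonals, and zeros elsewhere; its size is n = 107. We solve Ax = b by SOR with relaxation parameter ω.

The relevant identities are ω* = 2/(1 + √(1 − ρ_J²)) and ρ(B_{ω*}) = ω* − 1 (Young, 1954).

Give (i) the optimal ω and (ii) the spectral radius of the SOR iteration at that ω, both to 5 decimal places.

ω* = 1.94347, ρ_SOR = 0.94347

B_J for the 107×107 system has eigenvalues cos(kπ/108); ρ_J = cos(π/108) = 0.99958.
1 − cos²(π/108) = sin²(π/108) ⇒ √(1−ρ_J²) = sin(π/108) = 0.029085.
Then 2/(1+√(1−ρ_J²)) = 2/(1+0.029085); ω* = 2/1.029085 = 1.94347.
At ω = 1.94347 every |λ(B_ω)| = ω−1, so ρ_SOR = 0.94347.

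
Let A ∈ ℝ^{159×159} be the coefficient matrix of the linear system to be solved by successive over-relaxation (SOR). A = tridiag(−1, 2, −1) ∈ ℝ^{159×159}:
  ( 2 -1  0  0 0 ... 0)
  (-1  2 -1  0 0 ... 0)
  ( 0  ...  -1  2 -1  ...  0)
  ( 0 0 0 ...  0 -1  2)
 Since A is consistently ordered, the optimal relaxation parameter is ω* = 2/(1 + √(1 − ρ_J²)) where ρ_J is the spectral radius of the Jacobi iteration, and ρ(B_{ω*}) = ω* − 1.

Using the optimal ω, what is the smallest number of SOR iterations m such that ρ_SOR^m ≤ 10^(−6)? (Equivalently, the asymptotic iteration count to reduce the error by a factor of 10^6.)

[ρ_J] n=159: ρ(B_J) = cos(π/(n+1)) = cos(π/160) = 0.9998072.
1 − cos²(π/160) = sin²(π/160) ⇒ √(1−ρ_J²) = sin(π/160) = 0.0196337.
Young: ω* = 2/(1+√(1−ρ_J²)) = 2/(1+0.0196337) = 2/1.0196337 = 1.9614887.
ρ_SOR = ω* − 1 ≈ 0.9614887.
ρ_SOR^m ≤ 10^(−6) ⇔ m ≥ 6·ln10/(−ln 0.9614887) = 13.8155/0.0392725 = 351.786; m = ⌈351.786⌉ = 352.

m = 352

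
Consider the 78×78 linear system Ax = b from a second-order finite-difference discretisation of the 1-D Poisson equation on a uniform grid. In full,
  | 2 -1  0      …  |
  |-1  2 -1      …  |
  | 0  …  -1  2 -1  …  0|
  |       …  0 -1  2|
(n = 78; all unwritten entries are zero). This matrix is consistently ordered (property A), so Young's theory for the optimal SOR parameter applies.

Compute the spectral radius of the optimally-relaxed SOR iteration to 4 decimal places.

B_J for the 78×78 system has eigenvalues cos(kπ/79); ρ_J = cos(π/79) = 0.9992.
√(1 − cos²(π/79)) = sin(π/79) ≈ 0.03976.
Young: ω* = 2/(1+√(1−ρ_J²)) = 2/(1+0.03976) = 2/1.03976 = 1.9235.
and ρ(B_{ω*}) = 1.9235 − 1 = 0.9235.

ρ_SOR = 0.9235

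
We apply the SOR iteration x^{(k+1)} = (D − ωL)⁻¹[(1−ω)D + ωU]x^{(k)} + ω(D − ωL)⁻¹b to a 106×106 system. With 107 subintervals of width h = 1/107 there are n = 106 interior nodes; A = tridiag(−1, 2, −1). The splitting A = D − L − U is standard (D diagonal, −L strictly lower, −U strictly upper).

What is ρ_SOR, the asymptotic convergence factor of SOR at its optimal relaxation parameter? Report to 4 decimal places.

ρ_SOR = 0.9430

n=106: λ(B_J) = 1 − λ(A)/2 = cos(kπ/107); k=1 gives ρ_J = 0.9996.
root = sin(π/107) = 0.02936  (since 1−cos² = sin²).
ω* = 2/(1 + 0.02936) = 2/1.02936 = 1.9430.
ρ(B_{ω*}) = ω*−1 = 0.9430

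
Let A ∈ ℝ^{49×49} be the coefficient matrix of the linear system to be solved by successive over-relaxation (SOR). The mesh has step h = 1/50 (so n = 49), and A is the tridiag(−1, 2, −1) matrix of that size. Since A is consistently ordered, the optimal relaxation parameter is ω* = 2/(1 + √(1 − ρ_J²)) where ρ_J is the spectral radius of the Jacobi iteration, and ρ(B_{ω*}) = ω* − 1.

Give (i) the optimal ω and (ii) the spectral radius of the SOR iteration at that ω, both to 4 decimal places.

ω* = 1.8818, ρ_SOR = 0.8818

spectrum of D⁻¹(L+U) = {cos(kπ/50) : 1≤k≤49}; ρ_J = cos(π/50) = 0.9980.
1 − cos²(π/50) = sin²(π/50) ⇒ √(1−ρ_J²) = sin(π/50) = 0.06279.
ω* = 2/(1 + 0.06279) = 2/1.06279 = 1.8818.
ρ_SOR = ω* − 1 = 1.8818 − 1 = 0.8818.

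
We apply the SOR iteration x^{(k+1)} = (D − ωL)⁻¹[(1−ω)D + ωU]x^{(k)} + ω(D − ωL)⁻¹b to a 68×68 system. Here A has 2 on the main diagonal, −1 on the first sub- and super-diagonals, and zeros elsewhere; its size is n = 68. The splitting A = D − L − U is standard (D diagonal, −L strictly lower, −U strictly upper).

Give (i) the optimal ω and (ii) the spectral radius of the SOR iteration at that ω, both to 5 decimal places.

spectrum of D⁻¹(L+U) = {cos(kπ/69) : 1≤k≤68}; ρ_J = cos(π/69) = 0.99896.
root = sin(π/69) = 0.045515  (since 1−cos² = sin²).
ω* = 2/(1+0.045515) = 1.91293
ρ_SOR = ω* − 1 ≈ 0.91293.

ω* = 1.91293, ρ_SOR = 0.91293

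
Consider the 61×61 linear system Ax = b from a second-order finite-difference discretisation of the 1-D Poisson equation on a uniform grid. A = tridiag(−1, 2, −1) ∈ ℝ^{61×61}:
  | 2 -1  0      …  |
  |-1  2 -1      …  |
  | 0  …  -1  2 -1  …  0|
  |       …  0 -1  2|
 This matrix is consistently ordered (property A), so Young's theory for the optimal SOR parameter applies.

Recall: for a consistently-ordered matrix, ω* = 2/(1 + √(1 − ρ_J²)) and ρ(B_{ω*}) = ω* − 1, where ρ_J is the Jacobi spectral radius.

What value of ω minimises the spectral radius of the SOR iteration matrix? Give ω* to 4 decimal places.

ω* = 1.9036

ρ_J = max_k |cos(kπ/62)| = cos(π/62) = 0.9987
√(1−ρ_J²) simplifies to sin(π/62) = 0.05065.
Young: ω* = 2/(1+√(1−ρ_J²)) = 2/(1+0.05065) = 2/1.05065 = 1.9036.
[ρ_SOR] ω* − 1 = 0.9036.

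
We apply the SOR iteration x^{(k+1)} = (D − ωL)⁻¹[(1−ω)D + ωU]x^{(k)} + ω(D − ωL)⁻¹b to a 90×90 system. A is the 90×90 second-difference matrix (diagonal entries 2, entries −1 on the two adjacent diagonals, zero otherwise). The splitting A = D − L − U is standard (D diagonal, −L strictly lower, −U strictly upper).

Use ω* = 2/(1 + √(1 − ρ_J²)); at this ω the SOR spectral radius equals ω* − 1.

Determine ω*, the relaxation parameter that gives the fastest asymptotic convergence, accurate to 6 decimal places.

n=90: λ(B_J) = 1 − λ(A)/2 = cos(kπ/91); k=1 gives ρ_J = 0.999404.
1 − cos²(π/91) = sin²(π/91) ⇒ √(1−ρ_J²) = sin(π/91) = 0.0345161.
Young: ω* = 2/(1+√(1−ρ_J²)) = 2/(1+0.0345161) = 2/1.0345161 = 1.933271.
[ρ_SOR] ω* − 1 = 0.933271.

ω* = 1.933271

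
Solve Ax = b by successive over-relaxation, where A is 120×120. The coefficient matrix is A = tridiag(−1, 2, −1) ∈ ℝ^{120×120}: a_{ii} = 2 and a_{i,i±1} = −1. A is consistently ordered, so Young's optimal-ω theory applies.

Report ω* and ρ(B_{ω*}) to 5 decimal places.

ω* = 1.94939, ρ_SOR = 0.94939

spectrum of D⁻¹(L+U) = {cos(kπ/121) : 1≤k≤120}; ρ_J = cos(π/121) = 0.99966.
√(1−ρ_J²) simplifies to sin(π/121) = 0.025961.
Young: ω* = 2/(1+√(1−ρ_J²)) = 2/(1+0.025961) = 2/1.025961 = 1.94939.
At ω = 1.94939 every |λ(B_ω)| = ω−1, so ρ_SOR = 0.94939.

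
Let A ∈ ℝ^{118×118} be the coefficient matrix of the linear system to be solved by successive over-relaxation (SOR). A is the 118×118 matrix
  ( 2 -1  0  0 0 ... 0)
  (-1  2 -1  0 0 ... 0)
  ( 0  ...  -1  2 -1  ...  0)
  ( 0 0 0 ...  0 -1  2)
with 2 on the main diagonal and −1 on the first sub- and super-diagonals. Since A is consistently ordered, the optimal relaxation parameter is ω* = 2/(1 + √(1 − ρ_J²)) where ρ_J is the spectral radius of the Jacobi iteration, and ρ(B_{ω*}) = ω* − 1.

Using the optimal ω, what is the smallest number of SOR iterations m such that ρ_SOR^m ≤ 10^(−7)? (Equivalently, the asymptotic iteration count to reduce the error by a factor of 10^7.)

m = 306

½·tridiag(1,0,1) at n=118: λ_k = cos(kπ/119); max |λ| at k=1 ⇒ ρ_J = cos(π/119) ≈ 0.9996515.
√(1 − cos²(π/119)) = sin(π/119) ≈ 0.0263969.
ω* = 2/(1 + 0.0263969) = 2/1.0263969 = 1.9485640.
ρ_SOR = ω* − 1 = 1.9485640 − 1 = 0.9485640.
Need (0.9485640)^m ≤ 10^(−7): m ≥ 7·ln10/|ln 0.9485640| = 16.1181/0.052806 = 305.232 ⇒ m = 306.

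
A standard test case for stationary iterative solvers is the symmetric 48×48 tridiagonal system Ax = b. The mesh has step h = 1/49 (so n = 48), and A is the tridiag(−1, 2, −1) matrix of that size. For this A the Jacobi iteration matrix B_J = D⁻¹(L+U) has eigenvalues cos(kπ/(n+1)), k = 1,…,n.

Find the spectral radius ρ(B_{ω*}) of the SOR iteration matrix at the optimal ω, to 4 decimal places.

spectrum of D⁻¹(L+U) = {cos(kπ/49) : 1≤k≤48}; ρ_J = cos(π/49) = 0.9979.
√(1 − cos²(π/49)) = sin(π/49) ≈ 0.06407.
So ω* = 2/1.06407 = 1.8796 (Young).
and ρ(B_{ω*}) = 1.8796 − 1 = 0.8796.

ρ_SOR = 0.8796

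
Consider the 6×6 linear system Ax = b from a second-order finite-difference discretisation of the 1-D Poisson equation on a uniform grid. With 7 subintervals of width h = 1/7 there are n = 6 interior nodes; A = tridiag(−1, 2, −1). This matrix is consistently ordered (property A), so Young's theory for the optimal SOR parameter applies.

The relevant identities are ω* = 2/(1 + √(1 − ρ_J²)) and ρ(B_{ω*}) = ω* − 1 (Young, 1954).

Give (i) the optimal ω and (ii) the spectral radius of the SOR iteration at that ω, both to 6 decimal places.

ω* = 1.394813, ρ_SOR = 0.394813

spectrum of D⁻¹(L+U) = {cos(kπ/7) : 1≤k≤6}; ρ_J = cos(π/7) = 0.900969.
√(1−ρ_J²) = |sin(π/7)| = 0.4338837
[ω*] 2 ÷ (1 + 0.4338837) = 2 ÷ 1.4338837 = 1.394813.
ρ_SOR = ω* − 1 ≈ 0.394813.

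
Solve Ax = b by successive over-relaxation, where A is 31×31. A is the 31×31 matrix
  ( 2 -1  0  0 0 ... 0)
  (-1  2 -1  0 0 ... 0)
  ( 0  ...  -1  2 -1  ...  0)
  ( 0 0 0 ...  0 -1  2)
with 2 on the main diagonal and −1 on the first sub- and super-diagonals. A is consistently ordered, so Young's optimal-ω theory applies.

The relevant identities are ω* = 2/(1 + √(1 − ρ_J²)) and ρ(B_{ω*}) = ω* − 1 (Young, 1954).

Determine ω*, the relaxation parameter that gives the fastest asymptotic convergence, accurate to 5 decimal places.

ω* = 1.82147

B_J for the 31×31 system has eigenvalues cos(kπ/32); ρ_J = cos(π/32) = 0.99518.
√(1−ρ_J²) = |sin(π/32)| = 0.098017
ω* = 2/(1+0.098017) = 1.82147
and ρ(B_{ω*}) = 1.82147 − 1 = 0.82147.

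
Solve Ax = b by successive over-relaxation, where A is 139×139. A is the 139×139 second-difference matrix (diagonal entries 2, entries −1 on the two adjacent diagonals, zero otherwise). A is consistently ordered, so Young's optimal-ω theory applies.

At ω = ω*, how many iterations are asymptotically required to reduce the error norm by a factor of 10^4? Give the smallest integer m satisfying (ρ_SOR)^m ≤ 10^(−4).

½·tridiag(1,0,1) at n=139: λ_k = cos(kπ/140); max |λ| at k=1 ⇒ ρ_J = cos(π/140) ≈ 0.9997482.
√(1−ρ_J²) simplifies to sin(π/140) = 0.0224381.
So ω* = 2/1.0224381 = 1.9561086 (Young).
and ρ(B_{ω*}) = 1.9561086 − 1 = 0.9561086.
For 4 digits: m = 4·ln10 / (−ln 0.9561086) = 9.21034/0.0448838 = 205.204; round up → m = 206.

m = 206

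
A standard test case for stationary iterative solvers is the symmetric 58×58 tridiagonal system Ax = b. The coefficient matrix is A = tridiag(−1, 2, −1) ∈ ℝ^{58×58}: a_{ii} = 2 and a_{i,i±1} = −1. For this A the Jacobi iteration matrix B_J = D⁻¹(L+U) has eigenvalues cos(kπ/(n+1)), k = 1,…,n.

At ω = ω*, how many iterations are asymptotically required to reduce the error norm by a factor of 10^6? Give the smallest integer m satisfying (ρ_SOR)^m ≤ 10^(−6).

B_J for the 58×58 system has eigenvalues cos(kπ/59); ρ_J = cos(π/59) = 0.9985827.
√(1−ρ_J²) = |sin(π/59)| = 0.0532222
Then 2/(1+√(1−ρ_J²)) = 2/(1+0.0532222); ω* = 2/1.0532222 = 1.8989345.
[ρ_SOR] ω* − 1 = 0.8989345.
6·ln10 = 13.8155; −ln(0.8989345) = 0.106545; m = ⌈13.8155/0.106545⌉ = ⌈129.668⌉ = 130.

m = 130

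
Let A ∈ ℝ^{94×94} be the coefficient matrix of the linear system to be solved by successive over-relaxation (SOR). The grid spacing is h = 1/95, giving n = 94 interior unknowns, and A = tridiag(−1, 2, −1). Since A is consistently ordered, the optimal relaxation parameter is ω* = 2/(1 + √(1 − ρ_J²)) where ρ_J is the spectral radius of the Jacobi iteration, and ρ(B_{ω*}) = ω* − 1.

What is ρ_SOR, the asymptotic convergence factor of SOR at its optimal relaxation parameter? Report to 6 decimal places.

With n=94, ρ(Jacobi) = cos(π/95) = 0.999453.
root = sin(π/95) = 0.0330634  (since 1−cos² = sin²).
ω* = 2/(1+0.0330634) = 1.935990
ρ(B_{ω*}) = ω*−1 = 0.935990

ρ_SOR = 0.935990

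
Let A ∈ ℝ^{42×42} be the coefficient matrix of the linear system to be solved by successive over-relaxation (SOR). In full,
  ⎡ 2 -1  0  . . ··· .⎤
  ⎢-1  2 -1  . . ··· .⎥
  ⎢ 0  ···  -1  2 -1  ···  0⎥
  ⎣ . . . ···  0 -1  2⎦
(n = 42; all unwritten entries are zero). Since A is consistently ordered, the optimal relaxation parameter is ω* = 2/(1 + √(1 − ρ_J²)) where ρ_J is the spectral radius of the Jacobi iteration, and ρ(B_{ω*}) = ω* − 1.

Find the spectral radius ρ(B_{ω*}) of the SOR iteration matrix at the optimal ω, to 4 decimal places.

ρ_SOR = 0.8639

ρ_J = max_k |cos(kπ/43)| = cos(π/43) = 0.9973
√(1−ρ_J²) = |sin(π/43)| = 0.07300
ω* = 2/(1 + 0.07300) = 2/1.07300 = 1.8639.
ρ_SOR = ω* − 1 ≈ 0.8639.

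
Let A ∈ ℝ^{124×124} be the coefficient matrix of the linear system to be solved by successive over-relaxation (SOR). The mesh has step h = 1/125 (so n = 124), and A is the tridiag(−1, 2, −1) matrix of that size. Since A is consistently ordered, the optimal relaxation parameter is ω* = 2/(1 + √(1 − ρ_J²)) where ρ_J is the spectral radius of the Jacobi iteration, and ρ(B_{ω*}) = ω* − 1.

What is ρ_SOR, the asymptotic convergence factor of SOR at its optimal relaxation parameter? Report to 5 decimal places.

ρ_J = max_k |cos(kπ/125)| = cos(π/125) = 0.99968
√(1−ρ_J²) = |sin(π/125)| = 0.025130
Young: ω* = 2/(1+√(1−ρ_J²)) = 2/(1+0.025130) = 2/1.025130 = 1.95097.
ρ_SOR = ω* − 1 = 1.95097 − 1 = 0.95097.

ρ_SOR = 0.95097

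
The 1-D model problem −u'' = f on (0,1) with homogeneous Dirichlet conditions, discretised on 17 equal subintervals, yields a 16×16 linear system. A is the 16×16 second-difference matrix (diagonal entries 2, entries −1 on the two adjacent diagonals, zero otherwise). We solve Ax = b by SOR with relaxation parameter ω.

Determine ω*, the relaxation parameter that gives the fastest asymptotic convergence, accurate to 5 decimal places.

½·tridiag(1,0,1) at n=16: λ_k = cos(kπ/17); max |λ| at k=1 ⇒ ρ_J = cos(π/17) ≈ 0.98297.
√(1 − cos²(π/17)) = sin(π/17) ≈ 0.183750.
ω* = 2 / (1 + 0.183750) = 2 / 1.183750 ≈ 1.68955.
At ω = 1.68955 every |λ(B_ω)| = ω−1, so ρ_SOR = 0.68955.

ω* = 1.68955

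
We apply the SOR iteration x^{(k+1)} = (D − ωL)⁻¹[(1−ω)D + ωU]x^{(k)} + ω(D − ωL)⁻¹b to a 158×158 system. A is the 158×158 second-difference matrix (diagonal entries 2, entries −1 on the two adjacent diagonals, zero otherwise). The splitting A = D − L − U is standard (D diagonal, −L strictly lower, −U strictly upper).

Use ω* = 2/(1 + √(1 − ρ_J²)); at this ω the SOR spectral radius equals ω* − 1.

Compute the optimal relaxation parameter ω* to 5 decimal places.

ω* = 1.96125

ρ_J = max_k |cos(kπ/159)| = cos(π/159) = 0.99980
√(1−ρ_J²) = |sin(π/159)| = 0.019757
[ω*] 2 ÷ (1 + 0.019757) = 2 ÷ 1.019757 = 1.96125.
Hence ρ(B_{ω*}) = 1.96125 − 1 = 0.96125.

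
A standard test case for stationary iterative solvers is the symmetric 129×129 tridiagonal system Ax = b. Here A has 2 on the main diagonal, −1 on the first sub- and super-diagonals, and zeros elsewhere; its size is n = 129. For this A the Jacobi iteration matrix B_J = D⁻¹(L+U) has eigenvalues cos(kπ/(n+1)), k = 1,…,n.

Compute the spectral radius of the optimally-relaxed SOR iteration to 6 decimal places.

n=129: λ(B_J) = 1 − λ(A)/2 = cos(kπ/130); k=1 gives ρ_J = 0.999708.
√(1−ρ_J²) = |sin(π/130)| = 0.0241637
[ω*] 2 ÷ (1 + 0.0241637) = 2 ÷ 1.0241637 = 1.952813.
ρ_SOR = ω* − 1 = 1.952813 − 1 = 0.952813.

ρ_SOR = 0.952813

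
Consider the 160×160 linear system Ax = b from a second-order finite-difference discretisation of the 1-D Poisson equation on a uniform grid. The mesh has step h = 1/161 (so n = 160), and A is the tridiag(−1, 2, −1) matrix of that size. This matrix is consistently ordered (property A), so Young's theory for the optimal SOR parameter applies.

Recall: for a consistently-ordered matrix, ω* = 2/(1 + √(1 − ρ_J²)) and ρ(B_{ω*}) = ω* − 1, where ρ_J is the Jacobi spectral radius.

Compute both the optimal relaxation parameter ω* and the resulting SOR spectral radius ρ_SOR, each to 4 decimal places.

ω* = 1.9617, ρ_SOR = 0.9617

B_J for the 160×160 system has eigenvalues cos(kπ/161); ρ_J = cos(π/161) = 0.9998.
√(1 − cos²(π/161)) = sin(π/161) ≈ 0.01951.
ω* = 2/(1+0.01951) = 1.9617
ρ_SOR = ω* − 1 = 1.9617 − 1 = 0.9617.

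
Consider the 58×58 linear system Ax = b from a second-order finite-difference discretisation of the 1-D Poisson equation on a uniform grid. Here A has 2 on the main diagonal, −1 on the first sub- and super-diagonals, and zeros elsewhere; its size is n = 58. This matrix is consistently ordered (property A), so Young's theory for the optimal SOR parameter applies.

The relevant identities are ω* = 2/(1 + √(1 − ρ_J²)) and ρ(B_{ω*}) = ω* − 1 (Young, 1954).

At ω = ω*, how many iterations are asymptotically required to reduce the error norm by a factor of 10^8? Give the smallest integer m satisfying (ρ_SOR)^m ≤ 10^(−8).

m = 173

ρ_J = max_k |cos(kπ/59)| = cos(π/59) = 0.9985827
1 − cos²(π/59) = sin²(π/59) ⇒ √(1−ρ_J²) = sin(π/59) = 0.0532222.
[ω*] 2 ÷ (1 + 0.0532222) = 2 ÷ 1.0532222 = 1.8989345.
and ρ(B_{ω*}) = 1.8989345 − 1 = 0.8989345.
For 8 digits: m = 8·ln10 / (−ln 0.8989345) = 18.4207/0.106545 = 172.891; round up → m = 173.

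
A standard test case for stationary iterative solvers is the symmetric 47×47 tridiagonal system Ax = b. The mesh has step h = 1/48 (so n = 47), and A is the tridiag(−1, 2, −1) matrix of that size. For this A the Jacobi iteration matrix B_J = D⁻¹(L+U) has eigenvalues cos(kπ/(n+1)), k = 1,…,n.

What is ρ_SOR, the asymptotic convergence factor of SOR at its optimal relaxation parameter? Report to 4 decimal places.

ρ_SOR = 0.8772

spectrum of D⁻¹(L+U) = {cos(kπ/48) : 1≤k≤47}; ρ_J = cos(π/48) = 0.9979.
√(1 − cos²(π/48)) = sin(π/48) ≈ 0.06540.
ω* = 2/(1 + 0.06540) = 2/1.06540 = 1.8772.
[ρ_SOR] ω* − 1 = 0.8772.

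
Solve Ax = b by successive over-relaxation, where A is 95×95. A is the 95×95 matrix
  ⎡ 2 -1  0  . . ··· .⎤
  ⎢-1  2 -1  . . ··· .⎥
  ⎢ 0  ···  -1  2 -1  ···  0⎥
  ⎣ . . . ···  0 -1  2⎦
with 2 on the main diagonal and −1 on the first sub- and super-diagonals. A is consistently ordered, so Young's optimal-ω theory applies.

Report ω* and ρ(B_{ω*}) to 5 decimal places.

½·tridiag(1,0,1) at n=95: λ_k = cos(kπ/96); max |λ| at k=1 ⇒ ρ_J = cos(π/96) ≈ 0.99946.
√(1−ρ_J²) = |sin(π/96)| = 0.032719
ω* = 2 / (1 + 0.032719) = 2 / 1.032719 ≈ 1.93664.
and ρ(B_{ω*}) = 1.93664 − 1 = 0.93664.

ω* = 1.93664, ρ_SOR = 0.93664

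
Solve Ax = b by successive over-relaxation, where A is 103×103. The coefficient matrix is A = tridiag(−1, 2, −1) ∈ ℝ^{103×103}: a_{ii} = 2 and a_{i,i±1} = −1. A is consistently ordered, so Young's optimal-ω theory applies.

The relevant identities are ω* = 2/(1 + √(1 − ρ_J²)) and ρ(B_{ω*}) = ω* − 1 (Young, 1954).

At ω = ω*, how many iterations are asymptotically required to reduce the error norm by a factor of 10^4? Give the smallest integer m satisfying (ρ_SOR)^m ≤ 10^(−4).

m = 153

B_J for the 103×103 system has eigenvalues cos(kπ/104); ρ_J = cos(π/104) = 0.9995438.
√(1−ρ_J²) simplifies to sin(π/104) = 0.0302030.
Young: ω* = 2/(1+√(1−ρ_J²)) = 2/(1+0.0302030) = 2/1.0302030 = 1.9413650.
ρ_SOR = ω* − 1 ≈ 0.9413650.
Need (0.9413650)^m ≤ 10^(−4): m ≥ 4·ln10/|ln 0.9413650| = 9.21034/0.0604243 = 152.428 ⇒ m = 153.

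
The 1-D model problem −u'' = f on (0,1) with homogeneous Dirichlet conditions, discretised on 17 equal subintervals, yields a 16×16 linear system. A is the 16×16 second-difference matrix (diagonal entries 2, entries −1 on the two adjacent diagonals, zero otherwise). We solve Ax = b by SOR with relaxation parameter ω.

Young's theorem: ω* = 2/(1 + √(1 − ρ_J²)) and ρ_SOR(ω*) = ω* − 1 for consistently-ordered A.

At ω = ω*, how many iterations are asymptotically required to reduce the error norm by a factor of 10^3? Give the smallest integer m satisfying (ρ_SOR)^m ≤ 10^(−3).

m = 19

spectrum of D⁻¹(L+U) = {cos(kπ/17) : 1≤k≤16}; ρ_J = cos(π/17) = 0.9829731.
√(1−ρ_J²) simplifies to sin(π/17) = 0.1837495.
Young: ω* = 2/(1+√(1−ρ_J²)) = 2/(1+0.1837495) = 2/1.1837495 = 1.6895466.
[ρ_SOR] ω* − 1 = 0.6895466.
Need (0.6895466)^m ≤ 10^(−3): m ≥ 3·ln10/|ln 0.6895466| = 6.90776/0.371721 = 18.583 ⇒ m = 19.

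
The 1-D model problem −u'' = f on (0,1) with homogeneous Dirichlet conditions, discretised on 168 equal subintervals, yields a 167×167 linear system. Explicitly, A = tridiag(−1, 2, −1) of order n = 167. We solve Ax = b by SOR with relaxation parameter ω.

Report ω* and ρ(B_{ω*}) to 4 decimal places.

½·tridiag(1,0,1) at n=167: λ_k = cos(kπ/168); max |λ| at k=1 ⇒ ρ_J = cos(π/168) ≈ 0.9998.
√(1−ρ_J²) simplifies to sin(π/168) = 0.01870.
[ω*] 2 ÷ (1 + 0.01870) = 2 ÷ 1.01870 = 1.9633.
[ρ_SOR] ω* − 1 = 0.9633.

ω* = 1.9633, ρ_SOR = 0.9633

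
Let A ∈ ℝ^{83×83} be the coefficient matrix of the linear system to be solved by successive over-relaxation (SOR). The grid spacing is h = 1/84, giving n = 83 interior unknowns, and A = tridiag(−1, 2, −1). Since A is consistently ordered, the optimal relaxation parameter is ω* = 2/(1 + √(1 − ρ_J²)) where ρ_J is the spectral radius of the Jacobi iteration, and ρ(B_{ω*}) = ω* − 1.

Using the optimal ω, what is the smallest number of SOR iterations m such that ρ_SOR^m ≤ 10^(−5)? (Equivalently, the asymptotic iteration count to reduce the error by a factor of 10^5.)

m = 154

With n=83, ρ(Jacobi) = cos(π/84) = 0.9993007.
√(1 − cos²(π/84)) = sin(π/84) ≈ 0.0373912.
Young: ω* = 2/(1+√(1−ρ_J²)) = 2/(1+0.0373912) = 2/1.0373912 = 1.9279130.
[ρ_SOR] ω* − 1 = 0.9279130.
5·ln10 = 11.5129; −ln(0.9279130) = 0.0748173; m = ⌈11.5129/0.0748173⌉ = ⌈153.880⌉ = 154.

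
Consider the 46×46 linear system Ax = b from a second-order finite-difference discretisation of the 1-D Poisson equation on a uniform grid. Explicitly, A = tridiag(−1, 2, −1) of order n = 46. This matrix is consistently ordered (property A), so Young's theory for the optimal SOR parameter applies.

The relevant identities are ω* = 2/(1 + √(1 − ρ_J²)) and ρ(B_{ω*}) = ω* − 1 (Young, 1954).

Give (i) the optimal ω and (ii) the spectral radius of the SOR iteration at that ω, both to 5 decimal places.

ω* = 1.87478, ρ_SOR = 0.87478

B_J for the 46×46 system has eigenvalues cos(kπ/47); ρ_J = cos(π/47) = 0.99777.
√(1−ρ_J²) simplifies to sin(π/47) = 0.066793.
[ω*] 2 ÷ (1 + 0.066793) = 2 ÷ 1.066793 = 1.87478.
[ρ_SOR] ω* − 1 = 0.87478.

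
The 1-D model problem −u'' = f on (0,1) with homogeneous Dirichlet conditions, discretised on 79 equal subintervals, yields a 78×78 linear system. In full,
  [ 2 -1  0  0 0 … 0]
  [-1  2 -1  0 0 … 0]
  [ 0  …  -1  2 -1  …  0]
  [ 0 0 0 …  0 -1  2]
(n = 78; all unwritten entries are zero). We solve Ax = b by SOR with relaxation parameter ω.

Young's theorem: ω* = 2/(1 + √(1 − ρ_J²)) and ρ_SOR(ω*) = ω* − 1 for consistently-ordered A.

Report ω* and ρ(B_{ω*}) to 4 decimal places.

With n=78, ρ(Jacobi) = cos(π/79) = 0.9992.
√(1 − cos²(π/79)) = sin(π/79) ≈ 0.03976.
ω* = 2 / (1 + 0.03976) = 2 / 1.03976 ≈ 1.9235.
ρ(B_{ω*}) = ω*−1 = 0.9235

ω* = 1.9235, ρ_SOR = 0.9235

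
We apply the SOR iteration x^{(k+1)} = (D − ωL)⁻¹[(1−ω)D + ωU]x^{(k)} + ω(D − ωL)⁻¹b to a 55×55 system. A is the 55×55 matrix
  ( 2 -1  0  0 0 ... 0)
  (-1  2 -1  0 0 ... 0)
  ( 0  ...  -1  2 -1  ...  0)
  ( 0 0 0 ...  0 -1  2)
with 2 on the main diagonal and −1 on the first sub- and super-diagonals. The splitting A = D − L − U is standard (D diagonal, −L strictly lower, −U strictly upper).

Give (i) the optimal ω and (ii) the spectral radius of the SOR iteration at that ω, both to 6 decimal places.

ω* = 1.893813, ρ_SOR = 0.893813

With n=55, ρ(Jacobi) = cos(π/56) = 0.998427.
root = sin(π/56) = 0.0560704  (since 1−cos² = sin²).
So ω* = 2/1.0560704 = 1.893813 (Young).
and ρ(B_{ω*}) = 1.893813 − 1 = 0.893813.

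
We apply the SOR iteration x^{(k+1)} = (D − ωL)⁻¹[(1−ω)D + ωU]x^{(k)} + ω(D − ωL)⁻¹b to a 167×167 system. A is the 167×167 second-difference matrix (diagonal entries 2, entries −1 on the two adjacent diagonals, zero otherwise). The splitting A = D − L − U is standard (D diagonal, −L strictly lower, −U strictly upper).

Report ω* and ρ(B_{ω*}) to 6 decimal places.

ω* = 1.963289, ρ_SOR = 0.963289

ρ_J = max_k |cos(kπ/168)| = cos(π/168) = 0.999825
1 − cos²(π/168) = sin²(π/168) ⇒ √(1−ρ_J²) = sin(π/168) = 0.0186989.
ω* = 2 / (1 + 0.0186989) = 2 / 1.0186989 ≈ 1.963289.
ρ_SOR = ω* − 1 ≈ 0.963289.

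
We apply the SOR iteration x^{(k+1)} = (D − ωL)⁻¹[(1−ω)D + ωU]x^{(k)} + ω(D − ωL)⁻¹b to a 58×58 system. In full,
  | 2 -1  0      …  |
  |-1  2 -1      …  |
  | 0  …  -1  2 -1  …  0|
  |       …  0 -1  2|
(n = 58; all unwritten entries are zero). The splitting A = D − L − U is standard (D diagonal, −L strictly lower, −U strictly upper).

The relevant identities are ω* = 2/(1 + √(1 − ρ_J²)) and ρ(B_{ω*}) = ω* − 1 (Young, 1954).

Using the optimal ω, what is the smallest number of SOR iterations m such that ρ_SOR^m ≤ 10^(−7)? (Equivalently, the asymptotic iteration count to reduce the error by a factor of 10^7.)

With n=58, ρ(Jacobi) = cos(π/59) = 0.9985827.
1 − cos²(π/59) = sin²(π/59) ⇒ √(1−ρ_J²) = sin(π/59) = 0.0532222.
[ω*] 2 ÷ (1 + 0.0532222) = 2 ÷ 1.0532222 = 1.8989345.
[ρ_SOR] ω* − 1 = 0.8989345.
(0.8989345)^m ≤ 10^{−7}  ⇒  m·ln(0.8989345) ≤ −7·ln10  ⇒  m ≥ 151.280  ⇒  m = 152

m = 152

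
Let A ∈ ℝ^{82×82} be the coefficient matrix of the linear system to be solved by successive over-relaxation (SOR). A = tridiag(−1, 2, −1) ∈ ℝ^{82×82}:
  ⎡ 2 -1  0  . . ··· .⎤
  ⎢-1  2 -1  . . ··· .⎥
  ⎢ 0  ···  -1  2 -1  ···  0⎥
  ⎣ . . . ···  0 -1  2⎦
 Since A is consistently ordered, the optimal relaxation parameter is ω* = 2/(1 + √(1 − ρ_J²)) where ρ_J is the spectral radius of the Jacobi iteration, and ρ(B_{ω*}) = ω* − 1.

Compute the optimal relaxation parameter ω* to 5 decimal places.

ω* = 1.92708

[ρ_J] n=82: ρ(B_J) = cos(π/(n+1)) = cos(π/83) = 0.99928.
1 − cos²(π/83) = sin²(π/83) ⇒ √(1−ρ_J²) = sin(π/83) = 0.037841.
Young: ω* = 2/(1+√(1−ρ_J²)) = 2/(1+0.037841) = 2/1.037841 = 1.92708.
and ρ(B_{ω*}) = 1.92708 − 1 = 0.92708.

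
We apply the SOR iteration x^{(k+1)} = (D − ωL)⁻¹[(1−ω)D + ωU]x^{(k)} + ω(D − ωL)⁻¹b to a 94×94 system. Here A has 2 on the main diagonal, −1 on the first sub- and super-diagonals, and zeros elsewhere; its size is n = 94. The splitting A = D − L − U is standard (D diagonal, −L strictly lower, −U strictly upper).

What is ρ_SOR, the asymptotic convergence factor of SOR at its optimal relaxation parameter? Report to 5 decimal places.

[ρ_J] n=94: ρ(B_J) = cos(π/(n+1)) = cos(π/95) = 0.99945.
√(1−ρ_J²) = |sin(π/95)| = 0.033063
ω* = 2 / (1 + 0.033063) = 2 / 1.033063 ≈ 1.93599.
ρ_SOR = ω* − 1 = 1.93599 − 1 = 0.93599.

ρ_SOR = 0.93599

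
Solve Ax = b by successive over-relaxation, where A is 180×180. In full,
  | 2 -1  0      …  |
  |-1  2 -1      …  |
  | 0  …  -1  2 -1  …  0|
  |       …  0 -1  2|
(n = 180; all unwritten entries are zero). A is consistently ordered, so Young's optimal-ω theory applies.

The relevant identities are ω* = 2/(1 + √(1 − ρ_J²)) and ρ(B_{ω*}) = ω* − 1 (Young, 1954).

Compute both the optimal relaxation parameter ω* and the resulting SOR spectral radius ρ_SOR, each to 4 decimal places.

[ρ_J] n=180: ρ(B_J) = cos(π/(n+1)) = cos(π/181) = 0.9998.
√(1 − cos²(π/181)) = sin(π/181) ≈ 0.01736.
[ω*] 2 ÷ (1 + 0.01736) = 2 ÷ 1.01736 = 1.9659.
[ρ_SOR] ω* − 1 = 0.9659.

ω* = 1.9659, ρ_SOR = 0.9659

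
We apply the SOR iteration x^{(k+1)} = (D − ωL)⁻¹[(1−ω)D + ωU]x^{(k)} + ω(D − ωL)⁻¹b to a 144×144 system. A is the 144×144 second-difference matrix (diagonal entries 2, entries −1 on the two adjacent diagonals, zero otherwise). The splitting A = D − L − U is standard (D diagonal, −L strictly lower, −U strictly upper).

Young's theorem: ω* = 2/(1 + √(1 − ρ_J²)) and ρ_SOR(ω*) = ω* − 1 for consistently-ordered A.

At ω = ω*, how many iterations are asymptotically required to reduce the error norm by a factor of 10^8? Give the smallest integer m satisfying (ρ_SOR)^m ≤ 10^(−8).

m = 426

½·tridiag(1,0,1) at n=144: λ_k = cos(kπ/145); max |λ| at k=1 ⇒ ρ_J = cos(π/145) ≈ 0.9997653.
√(1−ρ_J²) simplifies to sin(π/145) = 0.0216645.
ω* = 2/(1+0.0216645) = 1.9575898
[ρ_SOR] ω* − 1 = 0.9575898.
Need (0.9575898)^m ≤ 10^(−8): m ≥ 8·ln10/|ln 0.9575898| = 18.4207/0.0433358 = 425.069 ⇒ m = 426.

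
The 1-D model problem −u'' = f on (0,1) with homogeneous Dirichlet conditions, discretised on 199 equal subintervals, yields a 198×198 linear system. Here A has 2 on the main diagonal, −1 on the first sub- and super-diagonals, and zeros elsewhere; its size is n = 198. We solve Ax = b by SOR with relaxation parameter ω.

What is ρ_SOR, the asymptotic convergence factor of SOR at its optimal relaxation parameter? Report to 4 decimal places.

ρ_J = max_k |cos(kπ/199)| = cos(π/199) = 0.9999
root = sin(π/199) = 0.01579  (since 1−cos² = sin²).
Then 2/(1+√(1−ρ_J²)) = 2/(1+0.01579); ω* = 2/1.01579 = 1.9689.
Hence ρ(B_{ω*}) = 1.9689 − 1 = 0.9689.

ρ_SOR = 0.9689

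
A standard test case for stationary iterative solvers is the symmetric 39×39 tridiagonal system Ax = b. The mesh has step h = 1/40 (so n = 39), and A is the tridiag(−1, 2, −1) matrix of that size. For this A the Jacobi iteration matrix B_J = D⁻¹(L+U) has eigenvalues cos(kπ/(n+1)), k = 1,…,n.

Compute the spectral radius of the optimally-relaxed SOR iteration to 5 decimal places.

ρ_SOR = 0.85450

With n=39, ρ(Jacobi) = cos(π/40) = 0.99692.
root = sin(π/40) = 0.078459  (since 1−cos² = sin²).
Young: ω* = 2/(1+√(1−ρ_J²)) = 2/(1+0.078459) = 2/1.078459 = 1.85450.
Hence ρ(B_{ω*}) = 1.85450 − 1 = 0.85450.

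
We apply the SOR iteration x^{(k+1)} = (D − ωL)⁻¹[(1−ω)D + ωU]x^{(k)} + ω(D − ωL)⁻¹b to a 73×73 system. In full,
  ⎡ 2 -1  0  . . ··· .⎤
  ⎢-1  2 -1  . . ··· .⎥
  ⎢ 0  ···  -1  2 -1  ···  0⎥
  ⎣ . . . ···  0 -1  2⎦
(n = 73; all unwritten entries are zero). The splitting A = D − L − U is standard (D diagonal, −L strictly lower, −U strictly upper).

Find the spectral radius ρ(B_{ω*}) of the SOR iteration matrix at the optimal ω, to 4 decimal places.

ρ_SOR = 0.9186

[ρ_J] n=73: ρ(B_J) = cos(π/(n+1)) = cos(π/74) = 0.9991.
√(1 − cos²(π/74)) = sin(π/74) ≈ 0.04244.
Young: ω* = 2/(1+√(1−ρ_J²)) = 2/(1+0.04244) = 2/1.04244 = 1.9186.
and ρ(B_{ω*}) = 1.9186 − 1 = 0.9186.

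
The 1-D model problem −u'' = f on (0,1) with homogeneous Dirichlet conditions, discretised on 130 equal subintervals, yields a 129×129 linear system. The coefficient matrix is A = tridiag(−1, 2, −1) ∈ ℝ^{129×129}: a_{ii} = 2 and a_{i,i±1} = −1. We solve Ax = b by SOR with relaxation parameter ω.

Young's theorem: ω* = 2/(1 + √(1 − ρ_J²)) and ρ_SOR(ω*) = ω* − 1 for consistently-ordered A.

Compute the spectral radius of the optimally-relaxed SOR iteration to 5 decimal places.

ρ_SOR = 0.95281

[ρ_J] n=129: ρ(B_J) = cos(π/(n+1)) = cos(π/130) = 0.99971.
√(1 − cos²(π/130)) = sin(π/130) ≈ 0.024164.
[ω*] 2 ÷ (1 + 0.024164) = 2 ÷ 1.024164 = 1.95281.
ρ_SOR = ω* − 1 = 1.95281 − 1 = 0.95281.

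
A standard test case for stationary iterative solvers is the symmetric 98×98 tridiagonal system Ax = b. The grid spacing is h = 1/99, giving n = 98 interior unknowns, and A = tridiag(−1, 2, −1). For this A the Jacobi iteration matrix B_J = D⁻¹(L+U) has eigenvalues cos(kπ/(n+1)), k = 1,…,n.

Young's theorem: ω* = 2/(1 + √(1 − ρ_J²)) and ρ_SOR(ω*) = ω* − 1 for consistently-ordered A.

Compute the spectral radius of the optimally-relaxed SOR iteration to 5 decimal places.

½·tridiag(1,0,1) at n=98: λ_k = cos(kπ/99); max |λ| at k=1 ⇒ ρ_J = cos(π/99) ≈ 0.99950.
root = sin(π/99) = 0.031728  (since 1−cos² = sin²).
ω* = 2/(1+0.031728) = 1.93850
ρ_SOR = ω* − 1 ≈ 0.93850.

ρ_SOR = 0.93850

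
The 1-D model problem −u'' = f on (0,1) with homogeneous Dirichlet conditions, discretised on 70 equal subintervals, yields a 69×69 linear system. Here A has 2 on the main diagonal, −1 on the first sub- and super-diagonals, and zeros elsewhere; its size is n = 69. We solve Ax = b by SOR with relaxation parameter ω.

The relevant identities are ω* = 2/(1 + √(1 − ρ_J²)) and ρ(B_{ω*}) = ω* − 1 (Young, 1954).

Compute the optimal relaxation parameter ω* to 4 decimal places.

B_J for the 69×69 system has eigenvalues cos(kπ/70); ρ_J = cos(π/70) = 0.9990.
√(1−ρ_J²) simplifies to sin(π/70) = 0.04486.
[ω*] 2 ÷ (1 + 0.04486) = 2 ÷ 1.04486 = 1.9141.
ρ_SOR = ω* − 1 ≈ 0.9141.

ω* = 1.9141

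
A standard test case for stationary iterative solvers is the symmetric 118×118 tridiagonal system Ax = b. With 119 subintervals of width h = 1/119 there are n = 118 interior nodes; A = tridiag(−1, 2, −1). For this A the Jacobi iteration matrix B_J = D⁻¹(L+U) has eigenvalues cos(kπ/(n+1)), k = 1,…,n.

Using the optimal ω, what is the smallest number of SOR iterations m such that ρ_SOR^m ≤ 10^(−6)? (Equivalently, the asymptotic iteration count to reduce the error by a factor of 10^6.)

[ρ_J] n=118: ρ(B_J) = cos(π/(n+1)) = cos(π/119) = 0.9996515.
√(1 − cos²(π/119)) = sin(π/119) ≈ 0.0263969.
ω* = 2/(1 + 0.0263969) = 2/1.0263969 = 1.9485640.
At ω = 1.9485640 every |λ(B_ω)| = ω−1, so ρ_SOR = 0.9485640.
6·ln10 = 13.8155; −ln(0.9485640) = 0.052806; m = ⌈13.8155/0.052806⌉ = ⌈261.627⌉ = 262.

m = 262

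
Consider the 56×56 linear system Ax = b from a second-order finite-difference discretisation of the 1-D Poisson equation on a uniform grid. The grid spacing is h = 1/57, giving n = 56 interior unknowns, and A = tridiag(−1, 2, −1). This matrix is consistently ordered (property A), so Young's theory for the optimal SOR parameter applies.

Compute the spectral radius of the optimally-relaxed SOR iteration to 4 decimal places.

ρ_SOR = 0.8956

spectrum of D⁻¹(L+U) = {cos(kπ/57) : 1≤k≤56}; ρ_J = cos(π/57) = 0.9985.
root = sin(π/57) = 0.05509  (since 1−cos² = sin²).
So ω* = 2/1.05509 = 1.8956 (Young).
and ρ(B_{ω*}) = 1.8956 − 1 = 0.8956.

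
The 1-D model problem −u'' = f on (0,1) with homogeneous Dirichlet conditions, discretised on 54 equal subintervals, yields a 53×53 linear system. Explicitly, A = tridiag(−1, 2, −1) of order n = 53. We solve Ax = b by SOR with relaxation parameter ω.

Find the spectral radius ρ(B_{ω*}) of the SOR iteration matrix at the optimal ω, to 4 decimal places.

ρ_SOR = 0.8901

n=53: λ(B_J) = 1 − λ(A)/2 = cos(kπ/54); k=1 gives ρ_J = 0.9983.
√(1−ρ_J²) = |sin(π/54)| = 0.05814
ω* = 2/(1 + 0.05814) = 2/1.05814 = 1.8901.
ρ_SOR = ω* − 1 = 1.8901 − 1 = 0.8901.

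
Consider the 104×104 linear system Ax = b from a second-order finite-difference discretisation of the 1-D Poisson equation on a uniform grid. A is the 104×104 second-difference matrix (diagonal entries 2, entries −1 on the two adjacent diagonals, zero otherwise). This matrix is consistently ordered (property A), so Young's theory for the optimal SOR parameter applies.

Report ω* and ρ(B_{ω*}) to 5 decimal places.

spectrum of D⁻¹(L+U) = {cos(kπ/105) : 1≤k≤104}; ρ_J = cos(π/105) = 0.99955.
√(1−ρ_J²) simplifies to sin(π/105) = 0.029915.
So ω* = 2/1.029915 = 1.94191 (Young).
ρ_SOR = ω* − 1 = 1.94191 − 1 = 0.94191.

ω* = 1.94191, ρ_SOR = 0.94191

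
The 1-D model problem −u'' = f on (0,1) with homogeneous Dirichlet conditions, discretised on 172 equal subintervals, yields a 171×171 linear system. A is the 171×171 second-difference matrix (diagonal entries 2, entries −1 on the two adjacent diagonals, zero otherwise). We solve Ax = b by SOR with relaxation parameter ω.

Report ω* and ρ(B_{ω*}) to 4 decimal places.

With n=171, ρ(Jacobi) = cos(π/172) = 0.9998.
1 − cos²(π/172) = sin²(π/172) ⇒ √(1−ρ_J²) = sin(π/172) = 0.01826.
[ω*] 2 ÷ (1 + 0.01826) = 2 ÷ 1.01826 = 1.9641.
At ω = 1.9641 every |λ(B_ω)| = ω−1, so ρ_SOR = 0.9641.

ω* = 1.9641, ρ_SOR = 0.9641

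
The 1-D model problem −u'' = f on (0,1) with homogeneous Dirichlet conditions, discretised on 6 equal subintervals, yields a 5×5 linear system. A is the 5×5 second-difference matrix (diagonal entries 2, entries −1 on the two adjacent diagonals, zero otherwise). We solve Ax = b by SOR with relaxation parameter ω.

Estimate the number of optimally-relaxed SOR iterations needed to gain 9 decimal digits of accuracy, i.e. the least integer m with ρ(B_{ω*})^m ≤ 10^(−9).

m = 19

ρ_J = max_k |cos(kπ/6)| = cos(π/6) = 0.8660254
√(1−ρ_J²) = |sin(π/6)| = 0.5000000
Young: ω* = 2/(1+√(1−ρ_J²)) = 2/(1+0.5000000) = 2/1.5000000 = 1.3333333.
and ρ(B_{ω*}) = 1.3333333 − 1 = 0.3333333.
ρ_SOR^m ≤ 10^(−9) ⇔ m ≥ 9·ln10/(−ln 0.3333333) = 20.7233/1.09861 = 18.863; m = ⌈18.863⌉ = 19.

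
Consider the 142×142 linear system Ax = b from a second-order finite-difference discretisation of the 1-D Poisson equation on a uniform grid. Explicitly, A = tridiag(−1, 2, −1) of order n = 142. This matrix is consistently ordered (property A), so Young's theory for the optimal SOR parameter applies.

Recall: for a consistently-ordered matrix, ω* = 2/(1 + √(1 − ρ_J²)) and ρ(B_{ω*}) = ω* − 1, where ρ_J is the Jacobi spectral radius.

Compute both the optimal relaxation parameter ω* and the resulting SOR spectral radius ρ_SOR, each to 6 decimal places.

ω* = 1.957010, ρ_SOR = 0.957010

n=142: λ(B_J) = 1 − λ(A)/2 = cos(kπ/143); k=1 gives ρ_J = 0.999759.
root = sin(π/143) = 0.0219674  (since 1−cos² = sin²).
ω* = 2/(1 + 0.0219674) = 2/1.0219674 = 1.957010.
ρ_SOR = ω* − 1 = 1.957010 − 1 = 0.957010.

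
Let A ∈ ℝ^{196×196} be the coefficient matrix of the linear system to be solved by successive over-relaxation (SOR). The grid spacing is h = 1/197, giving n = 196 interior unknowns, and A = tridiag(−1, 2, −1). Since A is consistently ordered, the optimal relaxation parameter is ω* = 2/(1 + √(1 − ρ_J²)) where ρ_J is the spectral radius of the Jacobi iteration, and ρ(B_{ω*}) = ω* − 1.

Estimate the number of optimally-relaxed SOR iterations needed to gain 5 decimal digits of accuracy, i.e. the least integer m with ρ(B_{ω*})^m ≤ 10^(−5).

[ρ_J] n=196: ρ(B_J) = cos(π/(n+1)) = cos(π/197) = 0.9998728.
√(1−ρ_J²) = |sin(π/197)| = 0.0159465
ω* = 2 / (1 + 0.0159465) = 2 / 1.0159465 ≈ 1.9686076.
At ω = 1.9686076 every |λ(B_ω)| = ω−1, so ρ_SOR = 0.9686076.
5·ln10 = 11.5129; −ln(0.9686076) = 0.0318957; m = ⌈11.5129/0.0318957⌉ = ⌈360.955⌉ = 361.

m = 361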